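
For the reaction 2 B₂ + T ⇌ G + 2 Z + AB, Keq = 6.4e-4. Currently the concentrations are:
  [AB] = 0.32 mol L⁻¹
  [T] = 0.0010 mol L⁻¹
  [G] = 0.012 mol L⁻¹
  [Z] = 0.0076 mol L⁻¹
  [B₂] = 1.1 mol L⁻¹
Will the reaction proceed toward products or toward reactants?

toward products

Q = [G]·[Z]²·[AB] / ([B₂]²·[T]) = (0.012)·(0.0076)²·(0.32) / ((1.1)²·(0.0010)) = 1.8e-4
Q = 1.8e-4 < Keq = 6.4e-4, so the forward reaction proceeds.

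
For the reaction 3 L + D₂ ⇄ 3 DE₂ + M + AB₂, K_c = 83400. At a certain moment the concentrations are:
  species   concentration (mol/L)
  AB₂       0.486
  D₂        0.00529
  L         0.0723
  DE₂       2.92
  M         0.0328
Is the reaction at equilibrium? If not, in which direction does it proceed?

in the reverse direction

Q_c = [DE₂]³·[M]·[AB₂] / ([L]³·[D₂]) = (2.92)³·(0.0328)·(0.486) / ((0.0723)³·(0.00529)) = 1.99e5
Q_c = 1.99e5 > K_c = 83400, so the reverse reaction proceeds.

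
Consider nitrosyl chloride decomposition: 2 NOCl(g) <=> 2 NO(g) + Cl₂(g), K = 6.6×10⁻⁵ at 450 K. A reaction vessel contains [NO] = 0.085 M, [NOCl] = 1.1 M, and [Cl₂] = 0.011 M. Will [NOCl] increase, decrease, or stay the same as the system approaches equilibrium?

Q = [NO]²·[Cl₂] / [NOCl]² = (0.085)²·(0.011) / (1.1)² = 6.6×10⁻⁵
Q = 6.6×10⁻⁵ = K; the system is at equilibrium.

stay the same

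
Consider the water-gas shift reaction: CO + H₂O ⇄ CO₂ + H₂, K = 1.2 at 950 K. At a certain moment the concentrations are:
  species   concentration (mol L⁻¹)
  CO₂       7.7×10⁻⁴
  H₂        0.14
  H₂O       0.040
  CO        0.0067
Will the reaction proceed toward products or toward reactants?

Q = [CO₂]·[H₂] / ([CO]·[H₂O]) = (7.7×10⁻⁴)·(0.14) / ((0.0067)·(0.040)) = 0.40
Q = 0.40 < K = 1.2, so the forward reaction proceeds.

to the right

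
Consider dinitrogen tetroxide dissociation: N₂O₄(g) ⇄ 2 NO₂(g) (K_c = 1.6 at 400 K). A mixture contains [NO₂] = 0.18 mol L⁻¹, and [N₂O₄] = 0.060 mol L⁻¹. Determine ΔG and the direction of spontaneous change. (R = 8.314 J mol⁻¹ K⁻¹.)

ΔG = -3.61 kJ/mol; the forward reaction is spontaneous

Q_c = [NO₂]² / [N₂O₄] = (0.18)² / (0.060) = 0.540
ΔG = RT ln(Q_c/K_c) = (8.314 J mol⁻¹ K⁻¹)(400 K) × ln(0.540/1.6)
   = (3.326 kJ/mol)(-1.086) = -3.61 kJ/mol
ΔG < 0, so the forward reaction is spontaneous (proceeds forward).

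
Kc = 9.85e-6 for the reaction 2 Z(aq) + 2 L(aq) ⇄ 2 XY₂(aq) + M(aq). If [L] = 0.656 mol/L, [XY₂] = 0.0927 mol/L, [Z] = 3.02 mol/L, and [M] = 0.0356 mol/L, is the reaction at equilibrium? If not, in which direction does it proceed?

Qc = [XY₂]²·[M] / ([Z]²·[L]²) = (0.0927)²·(0.0356) / ((3.02)²·(0.656)²) = 7.79e-5
Qc = 7.79e-5 > Kc = 9.85e-6, so the reverse reaction proceeds.

to the left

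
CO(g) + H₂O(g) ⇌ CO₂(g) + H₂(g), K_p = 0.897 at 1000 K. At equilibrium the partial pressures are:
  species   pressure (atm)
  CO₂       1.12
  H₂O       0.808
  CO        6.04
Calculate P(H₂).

P(H₂) = 3.91 atm

At equilibrium, K_p = P(CO₂)·P(H₂) / (P(CO)·P(H₂O)) = 0.897.
(1.12)·(P(H₂)) / ((6.04)·(0.808)) = 0.897
P(H₂) = 3.91 atm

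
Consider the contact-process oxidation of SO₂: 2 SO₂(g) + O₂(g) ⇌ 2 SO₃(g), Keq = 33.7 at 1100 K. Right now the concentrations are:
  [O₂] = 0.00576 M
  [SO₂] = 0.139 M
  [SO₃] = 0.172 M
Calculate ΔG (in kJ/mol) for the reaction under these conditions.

Q = [SO₃]² / ([SO₂]²·[O₂]) = (0.172)² / ((0.139)²·(0.00576)) = 266
ΔG = RT ln(Q/Keq) = (8.314 J mol⁻¹ K⁻¹)(1100 K) × ln(266/33.7)
   = (9.145 kJ/mol)(2.066) = 18.9 kJ/mol
ΔG > 0, so the forward reaction is non-spontaneous (proceeds in reverse).

ΔG = 18.9 kJ/mol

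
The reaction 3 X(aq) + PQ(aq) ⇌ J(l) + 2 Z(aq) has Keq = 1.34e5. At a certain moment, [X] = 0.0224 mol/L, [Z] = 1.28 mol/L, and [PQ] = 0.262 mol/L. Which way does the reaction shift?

reverse (toward reactants)

(J is a pure liquid — omitted from Q.)
Q = [Z]² / ([X]³·[PQ]) = (1.28)² / ((0.0224)³·(0.262)) = 5.56e5
Q = 5.56e5 > Keq = 1.34e5, so the reverse reaction proceeds.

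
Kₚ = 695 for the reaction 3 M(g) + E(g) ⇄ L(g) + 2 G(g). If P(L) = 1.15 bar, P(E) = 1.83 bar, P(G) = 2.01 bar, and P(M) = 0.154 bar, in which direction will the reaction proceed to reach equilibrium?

at equilibrium

Qₚ = P(L)·P(G)² / (P(M)³·P(E)) = (1.15)·(2.01)² / ((0.154)³·(1.83)) = 695
Qₚ = 695 = Kₚ, so the system is already at equilibrium.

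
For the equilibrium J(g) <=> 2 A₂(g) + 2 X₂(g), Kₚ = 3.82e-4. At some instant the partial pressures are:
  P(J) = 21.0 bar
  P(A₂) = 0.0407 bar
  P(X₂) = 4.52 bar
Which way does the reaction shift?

Qₚ = P(A₂)²·P(X₂)² / P(J) = (0.0407)²·(4.52)² / (21.0) = 0.00161
Qₚ = 0.00161 > Kₚ = 3.82e-4, so the reverse reaction proceeds.

in the reverse direction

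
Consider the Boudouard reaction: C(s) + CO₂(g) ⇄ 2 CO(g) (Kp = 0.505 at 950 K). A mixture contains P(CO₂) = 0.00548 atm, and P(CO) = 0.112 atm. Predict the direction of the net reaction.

reverse (toward reactants)

(C is a pure solid — omitted from Qp.)
Qp = P(CO)² / P(CO₂) = (0.112)² / (0.00548) = 2.29
Qp = 2.29 > Kp = 0.505, so the reverse reaction proceeds.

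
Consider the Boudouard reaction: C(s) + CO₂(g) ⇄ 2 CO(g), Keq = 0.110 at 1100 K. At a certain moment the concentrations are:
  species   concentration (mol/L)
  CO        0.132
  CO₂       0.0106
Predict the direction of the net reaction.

(C is a pure solid — omitted from Q.)
Q = [CO]² / [CO₂] = (0.132)² / (0.0106) = 1.64
Q = 1.64 > Keq = 0.110, so the reverse reaction proceeds.

toward reactants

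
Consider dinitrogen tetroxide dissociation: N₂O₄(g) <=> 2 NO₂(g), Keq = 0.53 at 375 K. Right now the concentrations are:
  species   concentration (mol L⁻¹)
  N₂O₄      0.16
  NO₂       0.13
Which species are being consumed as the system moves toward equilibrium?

Q = [NO₂]² / [N₂O₄] = (0.13)² / (0.16) = 0.11
Q = 0.11 < Keq = 0.53: net forward reaction.

N₂O₄ (reactants)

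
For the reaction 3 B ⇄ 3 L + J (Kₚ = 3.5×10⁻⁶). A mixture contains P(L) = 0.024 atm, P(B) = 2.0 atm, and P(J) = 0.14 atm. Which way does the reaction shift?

in the forward direction

Qₚ = P(L)³·P(J) / P(B)³ = (0.024)³·(0.14) / (2.0)³ = 2.4×10⁻⁷
Qₚ = 2.4×10⁻⁷ < Kₚ = 3.5×10⁻⁶, so the forward reaction proceeds.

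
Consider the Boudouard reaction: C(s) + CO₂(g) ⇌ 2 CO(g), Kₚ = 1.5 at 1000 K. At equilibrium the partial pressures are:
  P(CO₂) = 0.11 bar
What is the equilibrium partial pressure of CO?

(C is a pure solid — omitted from Kₚ.)
At equilibrium, Kₚ = P(CO)² / P(CO₂) = 1.5.
(P(CO))² / (0.11) = 1.5
P(CO)² = 0.165 ⇒ P(CO) = 0.41 bar

P(CO) = 0.41 bar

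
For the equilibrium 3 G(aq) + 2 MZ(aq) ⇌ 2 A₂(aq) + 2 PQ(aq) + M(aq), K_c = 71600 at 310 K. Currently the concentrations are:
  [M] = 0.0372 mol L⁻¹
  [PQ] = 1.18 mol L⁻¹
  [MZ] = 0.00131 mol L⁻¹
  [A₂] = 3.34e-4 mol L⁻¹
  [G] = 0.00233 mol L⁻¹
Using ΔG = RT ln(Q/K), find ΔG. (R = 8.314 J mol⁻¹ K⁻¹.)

ΔG = 3.38 kJ/mol

Q_c = [A₂]²·[PQ]²·[M] / ([G]³·[MZ]²) = (3.34e-4)²·(1.18)²·(0.0372) / ((0.00233)³·(0.00131)²) = 2.66e5
ΔG = RT ln(Q_c/K_c) = (8.314 J mol⁻¹ K⁻¹)(310 K) × ln(2.66e5/71600)
   = (2.577 kJ/mol)(1.312) = 3.38 kJ/mol
ΔG > 0, so the forward reaction is non-spontaneous (proceeds in reverse).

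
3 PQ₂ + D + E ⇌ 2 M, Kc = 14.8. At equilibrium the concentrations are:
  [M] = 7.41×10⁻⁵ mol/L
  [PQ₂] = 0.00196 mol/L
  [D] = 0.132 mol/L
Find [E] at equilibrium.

[E] = 0.373 mol/L

At equilibrium, Kc = [M]² / ([PQ₂]³·[D]·[E]) = 14.8.
(7.41×10⁻⁵)² / ((0.00196)³·(0.132)·([E])) = 14.8
[E] = 0.373 mol/L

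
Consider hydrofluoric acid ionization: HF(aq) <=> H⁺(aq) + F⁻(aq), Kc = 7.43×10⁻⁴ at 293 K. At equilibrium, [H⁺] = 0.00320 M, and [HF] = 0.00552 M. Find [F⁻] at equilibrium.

[F⁻] = 0.00128 M

At equilibrium, Kc = [H⁺]·[F⁻] / [HF] = 7.43×10⁻⁴.
(0.00320)·([F⁻]) / (0.00552) = 7.43×10⁻⁴
[F⁻] = 0.00128 M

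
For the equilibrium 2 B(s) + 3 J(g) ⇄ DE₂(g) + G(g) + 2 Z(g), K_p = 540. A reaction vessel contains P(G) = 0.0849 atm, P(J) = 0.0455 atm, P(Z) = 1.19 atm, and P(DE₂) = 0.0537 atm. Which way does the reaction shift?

in the forward direction

(B is a pure solid — omitted from Q_p.)
Q_p = P(DE₂)·P(G)·P(Z)² / P(J)³ = (0.0537)·(0.0849)·(1.19)² / (0.0455)³ = 68.5
Q_p = 68.5 < K_p = 540, so the forward reaction proceeds.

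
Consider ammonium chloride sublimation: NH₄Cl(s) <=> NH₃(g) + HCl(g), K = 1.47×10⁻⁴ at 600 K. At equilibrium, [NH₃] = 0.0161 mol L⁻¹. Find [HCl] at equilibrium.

[HCl] = 0.00913 mol L⁻¹

(NH₄Cl is a pure solid — omitted from K.)
At equilibrium, K = [NH₃]·[HCl] = 1.47×10⁻⁴.
(0.0161)·([HCl]) = 1.47×10⁻⁴
[HCl] = 0.00913 mol L⁻¹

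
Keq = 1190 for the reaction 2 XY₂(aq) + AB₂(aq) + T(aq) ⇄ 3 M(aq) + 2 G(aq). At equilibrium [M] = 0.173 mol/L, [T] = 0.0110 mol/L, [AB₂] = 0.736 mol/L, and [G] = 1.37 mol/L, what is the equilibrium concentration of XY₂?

[XY₂] = 0.0318 mol/L

At equilibrium, Keq = [M]³·[G]² / ([XY₂]²·[AB₂]·[T]) = 1190.
(0.173)³·(1.37)² / (([XY₂])²·(0.736)·(0.0110)) = 1190
[XY₂]² = 0.00101 ⇒ [XY₂] = 0.0318 mol/L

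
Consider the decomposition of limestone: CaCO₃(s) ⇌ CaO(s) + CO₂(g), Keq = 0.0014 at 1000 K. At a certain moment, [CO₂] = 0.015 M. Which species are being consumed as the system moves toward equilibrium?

CaO, CO₂ (products)

(CaCO₃, CaO are pure solids — omitted from Q.)
Q = [CO₂] = 0.015
Q = 0.015 > Keq = 0.0014: net reverse reaction.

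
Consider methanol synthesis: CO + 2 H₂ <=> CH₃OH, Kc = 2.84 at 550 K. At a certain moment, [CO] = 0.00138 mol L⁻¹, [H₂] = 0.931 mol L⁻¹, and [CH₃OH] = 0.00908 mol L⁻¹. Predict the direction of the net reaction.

Qc = [CH₃OH] / ([CO]·[H₂]²) = (0.00908) / ((0.00138)·(0.931)²) = 7.59
Qc = 7.59 > Kc = 2.84, so the reverse reaction proceeds.

in the reverse direction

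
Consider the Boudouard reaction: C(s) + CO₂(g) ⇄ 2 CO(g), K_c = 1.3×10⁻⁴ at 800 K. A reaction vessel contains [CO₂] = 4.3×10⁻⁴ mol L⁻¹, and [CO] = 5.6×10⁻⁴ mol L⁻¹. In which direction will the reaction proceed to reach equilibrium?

toward reactants

(C is a pure solid — omitted from Q_c.)
Q_c = [CO]² / [CO₂] = (5.6×10⁻⁴)² / (4.3×10⁻⁴) = 7.3×10⁻⁴
Q_c = 7.3×10⁻⁴ > K_c = 1.3×10⁻⁴, so the reverse reaction proceeds.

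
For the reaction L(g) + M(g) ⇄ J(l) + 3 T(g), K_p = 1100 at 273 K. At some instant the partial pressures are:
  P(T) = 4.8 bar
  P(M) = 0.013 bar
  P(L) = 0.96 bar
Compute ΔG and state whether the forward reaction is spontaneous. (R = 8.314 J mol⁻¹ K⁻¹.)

(J is a pure liquid — omitted from Q_p.)
Q_p = P(T)³ / (P(L)·P(M)) = (4.8)³ / ((0.96)·(0.013)) = 8860
ΔG = RT ln(Q_p/K_p) = (8.314 J mol⁻¹ K⁻¹)(273 K) × ln(8860/1100)
   = (2.270 kJ/mol)(2.086) = 4.74 kJ/mol
ΔG > 0, so the forward reaction is non-spontaneous (proceeds in reverse).

ΔG = 4.74 kJ/mol; the forward reaction is non-spontaneous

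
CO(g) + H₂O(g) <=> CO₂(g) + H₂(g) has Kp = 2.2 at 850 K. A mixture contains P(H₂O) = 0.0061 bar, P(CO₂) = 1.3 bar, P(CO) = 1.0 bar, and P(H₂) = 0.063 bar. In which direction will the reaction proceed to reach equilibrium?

to the left

Qp = P(CO₂)·P(H₂) / (P(CO)·P(H₂O)) = (1.3)·(0.063) / ((1.0)·(0.0061)) = 13
Qp = 13 > Kp = 2.2, so the reverse reaction proceeds.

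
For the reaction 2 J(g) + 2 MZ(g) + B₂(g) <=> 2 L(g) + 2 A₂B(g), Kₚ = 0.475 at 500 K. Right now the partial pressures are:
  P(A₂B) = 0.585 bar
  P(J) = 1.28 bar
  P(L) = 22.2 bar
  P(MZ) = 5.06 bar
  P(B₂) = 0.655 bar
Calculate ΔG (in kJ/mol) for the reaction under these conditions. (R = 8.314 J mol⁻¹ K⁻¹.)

Qₚ = P(L)²·P(A₂B)² / (P(J)²·P(MZ)²·P(B₂)) = (22.2)²·(0.585)² / ((1.28)²·(5.06)²·(0.655)) = 6.14
ΔG = RT ln(Qₚ/Kₚ) = (8.314 J mol⁻¹ K⁻¹)(500 K) × ln(6.14/0.475)
   = (4.157 kJ/mol)(2.559) = 10.6 kJ/mol
ΔG > 0, so the forward reaction is non-spontaneous (proceeds in reverse).

ΔG = 10.6 kJ/mol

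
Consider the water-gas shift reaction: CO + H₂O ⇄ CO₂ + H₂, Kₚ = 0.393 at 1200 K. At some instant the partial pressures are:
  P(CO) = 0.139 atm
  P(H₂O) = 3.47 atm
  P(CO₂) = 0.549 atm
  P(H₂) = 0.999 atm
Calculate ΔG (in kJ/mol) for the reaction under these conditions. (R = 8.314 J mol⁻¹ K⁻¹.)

Qₚ = P(CO₂)·P(H₂) / (P(CO)·P(H₂O)) = (0.549)·(0.999) / ((0.139)·(3.47)) = 1.14
ΔG = RT ln(Qₚ/Kₚ) = (8.314 J mol⁻¹ K⁻¹)(1200 K) × ln(1.14/0.393)
   = (9.977 kJ/mol)(1.065) = 10.6 kJ/mol
ΔG > 0, so the forward reaction is non-spontaneous (proceeds in reverse).

ΔG = 10.6 kJ/mol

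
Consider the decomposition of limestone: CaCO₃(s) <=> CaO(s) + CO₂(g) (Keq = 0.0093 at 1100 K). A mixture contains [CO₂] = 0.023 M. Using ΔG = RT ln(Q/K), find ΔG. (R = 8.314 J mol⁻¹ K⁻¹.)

(CaCO₃, CaO are pure solids — omitted from Q.)
Q = [CO₂] = 0.0230
ΔG = RT ln(Q/Keq) = (8.314 J mol⁻¹ K⁻¹)(1100 K) × ln(0.0230/0.0093)
   = (9.145 kJ/mol)(0.9055) = 8.28 kJ/mol
ΔG > 0, so the forward reaction is non-spontaneous (proceeds in reverse).

ΔG = 8.28 kJ/mol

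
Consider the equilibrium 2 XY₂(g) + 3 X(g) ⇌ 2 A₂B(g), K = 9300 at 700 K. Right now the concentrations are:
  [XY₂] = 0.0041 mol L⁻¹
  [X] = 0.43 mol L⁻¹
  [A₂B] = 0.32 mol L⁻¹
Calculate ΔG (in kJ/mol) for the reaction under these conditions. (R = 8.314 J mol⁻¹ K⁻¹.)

ΔG = 12.3 kJ/mol

Q = [A₂B]² / ([XY₂]²·[X]³) = (0.32)² / ((0.0041)²·(0.43)³) = 76600
ΔG = RT ln(Q/K) = (8.314 J mol⁻¹ K⁻¹)(700 K) × ln(76600/9300)
   = (5.820 kJ/mol)(2.109) = 12.3 kJ/mol
ΔG > 0, so the forward reaction is non-spontaneous (proceeds in reverse).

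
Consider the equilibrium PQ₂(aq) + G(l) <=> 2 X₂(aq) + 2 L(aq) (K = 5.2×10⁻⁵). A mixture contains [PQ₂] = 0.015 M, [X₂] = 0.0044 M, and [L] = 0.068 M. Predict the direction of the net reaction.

(G is a pure liquid — omitted from Q.)
Q = [X₂]²·[L]² / [PQ₂] = (0.0044)²·(0.068)² / (0.015) = 6.0×10⁻⁶
Q = 6.0×10⁻⁶ < K = 5.2×10⁻⁵, so the forward reaction proceeds.

to the right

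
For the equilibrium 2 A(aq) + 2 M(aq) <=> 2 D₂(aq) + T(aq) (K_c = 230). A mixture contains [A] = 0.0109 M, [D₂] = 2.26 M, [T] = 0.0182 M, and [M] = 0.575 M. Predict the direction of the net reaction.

reverse (toward reactants)

Q_c = [D₂]²·[T] / ([A]²·[M]²) = (2.26)²·(0.0182) / ((0.0109)²·(0.575)²) = 2370
Q_c = 2370 > K_c = 230, so the reverse reaction proceeds.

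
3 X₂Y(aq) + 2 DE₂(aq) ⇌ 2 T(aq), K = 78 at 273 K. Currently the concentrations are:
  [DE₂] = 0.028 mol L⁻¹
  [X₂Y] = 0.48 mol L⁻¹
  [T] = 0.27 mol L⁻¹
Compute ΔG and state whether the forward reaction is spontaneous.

Q = [T]² / ([X₂Y]³·[DE₂]²) = (0.27)² / ((0.48)³·(0.028)²) = 841
ΔG = RT ln(Q/K) = (8.314 J mol⁻¹ K⁻¹)(273 K) × ln(841/78)
   = (2.270 kJ/mol)(2.378) = 5.40 kJ/mol
ΔG > 0, so the forward reaction is non-spontaneous (proceeds in reverse).

ΔG = 5.40 kJ/mol; the forward reaction is non-spontaneous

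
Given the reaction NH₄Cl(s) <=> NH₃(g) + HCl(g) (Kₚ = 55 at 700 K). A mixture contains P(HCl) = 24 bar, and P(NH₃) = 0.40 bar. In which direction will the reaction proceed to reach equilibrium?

toward products

(NH₄Cl is a pure solid — omitted from Qₚ.)
Qₚ = P(NH₃)·P(HCl) = (0.40)·(24) = 9.6
Qₚ = 9.6 < Kₚ = 55, so the forward reaction proceeds.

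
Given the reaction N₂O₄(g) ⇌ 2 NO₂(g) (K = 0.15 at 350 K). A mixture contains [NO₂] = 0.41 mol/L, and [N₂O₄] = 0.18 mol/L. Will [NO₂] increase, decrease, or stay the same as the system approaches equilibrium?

decrease

Q = [NO₂]² / [N₂O₄] = (0.41)² / (0.18) = 0.93
Q = 0.93 > K = 0.15: net reverse reaction.
NO₂ is a product, so it decreases.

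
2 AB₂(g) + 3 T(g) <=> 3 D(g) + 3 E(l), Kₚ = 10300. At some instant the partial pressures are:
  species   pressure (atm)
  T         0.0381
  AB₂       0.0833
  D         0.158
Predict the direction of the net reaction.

(E is a pure liquid — omitted from Qₚ.)
Qₚ = P(D)³ / (P(AB₂)²·P(T)³) = (0.158)³ / ((0.0833)²·(0.0381)³) = 10300
Qₚ = 10300 = Kₚ, so the system is already at equilibrium.

at equilibrium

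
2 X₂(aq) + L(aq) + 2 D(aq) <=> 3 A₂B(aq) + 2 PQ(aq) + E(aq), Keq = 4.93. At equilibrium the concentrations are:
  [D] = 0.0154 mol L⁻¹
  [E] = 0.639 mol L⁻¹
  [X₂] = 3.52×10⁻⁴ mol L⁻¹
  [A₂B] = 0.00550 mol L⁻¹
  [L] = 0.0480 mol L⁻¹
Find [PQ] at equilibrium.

[PQ] = 0.00809 mol L⁻¹

At equilibrium, Keq = [A₂B]³·[PQ]²·[E] / ([X₂]²·[L]·[D]²) = 4.93.
(0.00550)³·([PQ])²·(0.639) / ((3.52×10⁻⁴)²·(0.0480)·(0.0154)²) = 4.93
[PQ]² = 6.54×10⁻⁵ ⇒ [PQ] = 0.00809 mol L⁻¹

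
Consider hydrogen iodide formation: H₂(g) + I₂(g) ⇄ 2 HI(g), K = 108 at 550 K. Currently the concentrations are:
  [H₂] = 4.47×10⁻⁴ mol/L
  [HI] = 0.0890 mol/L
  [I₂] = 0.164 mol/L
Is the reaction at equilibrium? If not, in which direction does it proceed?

at equilibrium

Q = [HI]² / ([H₂]·[I₂]) = (0.0890)² / ((4.47×10⁻⁴)·(0.164)) = 108
Q = 108 = K, so the system is already at equilibrium.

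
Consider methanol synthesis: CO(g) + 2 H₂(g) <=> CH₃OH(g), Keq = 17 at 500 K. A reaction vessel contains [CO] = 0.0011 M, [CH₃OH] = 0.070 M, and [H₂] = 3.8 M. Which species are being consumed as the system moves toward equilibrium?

Q = [CH₃OH] / ([CO]·[H₂]²) = (0.070) / ((0.0011)·(3.8)²) = 4.4
Q = 4.4 < Keq = 17: net forward reaction.

CO, H₂ (reactants)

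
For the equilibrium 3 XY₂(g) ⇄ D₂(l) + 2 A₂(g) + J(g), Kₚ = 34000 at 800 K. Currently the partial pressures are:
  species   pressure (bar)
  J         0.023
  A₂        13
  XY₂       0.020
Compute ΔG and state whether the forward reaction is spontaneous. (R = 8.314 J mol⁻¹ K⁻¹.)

(D₂ is a pure liquid — omitted from Qₚ.)
Qₚ = P(A₂)²·P(J) / P(XY₂)³ = (13)²·(0.023) / (0.020)³ = 4.86×10⁵
ΔG = RT ln(Qₚ/Kₚ) = (8.314 J mol⁻¹ K⁻¹)(800 K) × ln(4.86×10⁵/34000)
   = (6.651 kJ/mol)(2.660) = 17.7 kJ/mol
ΔG > 0, so the forward reaction is non-spontaneous (proceeds in reverse).

ΔG = 17.7 kJ/mol; the forward reaction is non-spontaneous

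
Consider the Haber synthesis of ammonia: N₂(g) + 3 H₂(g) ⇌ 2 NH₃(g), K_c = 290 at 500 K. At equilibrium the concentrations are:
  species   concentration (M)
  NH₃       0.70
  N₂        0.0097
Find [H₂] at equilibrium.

[H₂] = 0.56 M

At equilibrium, K_c = [NH₃]² / ([N₂]·[H₂]³) = 290.
(0.70)² / ((0.0097)·([H₂])³) = 290
[H₂]³ = 0.174 ⇒ [H₂] = 0.56 M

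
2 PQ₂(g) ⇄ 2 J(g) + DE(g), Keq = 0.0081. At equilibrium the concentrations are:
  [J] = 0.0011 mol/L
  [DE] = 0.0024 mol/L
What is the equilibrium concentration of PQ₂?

At equilibrium, Keq = [J]²·[DE] / [PQ₂]² = 0.0081.
(0.0011)²·(0.0024) / ([PQ₂])² = 0.0081
[PQ₂]² = 3.59×10⁻⁷ ⇒ [PQ₂] = 6.0×10⁻⁴ mol/L

[PQ₂] = 6.0×10⁻⁴ mol/L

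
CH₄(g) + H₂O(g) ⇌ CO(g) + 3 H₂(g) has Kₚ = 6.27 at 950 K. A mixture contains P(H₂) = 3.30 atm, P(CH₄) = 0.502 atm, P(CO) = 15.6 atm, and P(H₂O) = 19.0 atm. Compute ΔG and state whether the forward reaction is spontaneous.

ΔG = 17.7 kJ/mol; the forward reaction is non-spontaneous

Qₚ = P(CO)·P(H₂)³ / (P(CH₄)·P(H₂O)) = (15.6)·(3.30)³ / ((0.502)·(19.0)) = 58.8
ΔG = RT ln(Qₚ/Kₚ) = (8.314 J mol⁻¹ K⁻¹)(950 K) × ln(58.8/6.27)
   = (7.898 kJ/mol)(2.238) = 17.7 kJ/mol
ΔG > 0, so the forward reaction is non-spontaneous (proceeds in reverse).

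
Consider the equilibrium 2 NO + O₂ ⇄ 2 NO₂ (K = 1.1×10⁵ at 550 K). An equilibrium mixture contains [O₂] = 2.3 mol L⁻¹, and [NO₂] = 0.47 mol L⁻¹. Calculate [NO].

[NO] = 9.3×10⁻⁴ mol L⁻¹

At equilibrium, K = [NO₂]² / ([NO]²·[O₂]) = 1.1×10⁵.
(0.47)² / (([NO])²·(2.3)) = 1.1×10⁵
[NO]² = 8.73×10⁻⁷ ⇒ [NO] = 9.3×10⁻⁴ mol L⁻¹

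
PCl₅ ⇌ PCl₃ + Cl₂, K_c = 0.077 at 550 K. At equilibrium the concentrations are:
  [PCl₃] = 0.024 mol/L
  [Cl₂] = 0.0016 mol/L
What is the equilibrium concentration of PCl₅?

At equilibrium, K_c = [PCl₃]·[Cl₂] / [PCl₅] = 0.077.
(0.024)·(0.0016) / ([PCl₅]) = 0.077
[PCl₅] = 4.99×10⁻⁴ = 5.0×10⁻⁴ mol/L

[PCl₅] = 5.0×10⁻⁴ mol/L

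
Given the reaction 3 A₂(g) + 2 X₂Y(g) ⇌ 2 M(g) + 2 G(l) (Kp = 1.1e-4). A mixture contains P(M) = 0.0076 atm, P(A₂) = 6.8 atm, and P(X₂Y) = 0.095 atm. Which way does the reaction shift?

(G is a pure liquid — omitted from Qp.)
Qp = P(M)² / (P(A₂)³·P(X₂Y)²) = (0.0076)² / ((6.8)³·(0.095)²) = 2.0e-5
Qp = 2.0e-5 < Kp = 1.1e-4, so the forward reaction proceeds.

to the right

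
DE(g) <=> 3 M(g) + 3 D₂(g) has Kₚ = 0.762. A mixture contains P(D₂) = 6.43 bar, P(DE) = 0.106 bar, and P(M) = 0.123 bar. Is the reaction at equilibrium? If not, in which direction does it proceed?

to the left

Qₚ = P(M)³·P(D₂)³ / P(DE) = (0.123)³·(6.43)³ / (0.106) = 4.67
Qₚ = 4.67 > Kₚ = 0.762, so the reverse reaction proceeds.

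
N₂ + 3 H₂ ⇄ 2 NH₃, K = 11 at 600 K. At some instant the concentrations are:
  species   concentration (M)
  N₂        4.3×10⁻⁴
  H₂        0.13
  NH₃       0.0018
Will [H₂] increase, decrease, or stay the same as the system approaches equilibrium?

decrease

Q = [NH₃]² / ([N₂]·[H₂]³) = (0.0018)² / ((4.3×10⁻⁴)·(0.13)³) = 3.4
Q = 3.4 < K = 11: net forward reaction.
H₂ is a reactant, so it decreases.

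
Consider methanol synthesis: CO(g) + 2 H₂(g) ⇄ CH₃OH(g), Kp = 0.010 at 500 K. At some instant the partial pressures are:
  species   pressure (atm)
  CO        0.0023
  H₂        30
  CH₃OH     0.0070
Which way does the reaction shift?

Qp = P(CH₃OH) / (P(CO)·P(H₂)²) = (0.0070) / ((0.0023)·(30)²) = 0.0034
Qp = 0.0034 < Kp = 0.010, so the forward reaction proceeds.

toward products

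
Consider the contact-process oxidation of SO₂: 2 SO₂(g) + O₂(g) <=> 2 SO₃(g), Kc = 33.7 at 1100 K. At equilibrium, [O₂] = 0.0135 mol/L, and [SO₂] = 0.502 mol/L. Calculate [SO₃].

[SO₃] = 0.339 mol/L

At equilibrium, Kc = [SO₃]² / ([SO₂]²·[O₂]) = 33.7.
([SO₃])² / ((0.502)²·(0.0135)) = 33.7
[SO₃]² = 0.115 ⇒ [SO₃] = 0.339 mol/L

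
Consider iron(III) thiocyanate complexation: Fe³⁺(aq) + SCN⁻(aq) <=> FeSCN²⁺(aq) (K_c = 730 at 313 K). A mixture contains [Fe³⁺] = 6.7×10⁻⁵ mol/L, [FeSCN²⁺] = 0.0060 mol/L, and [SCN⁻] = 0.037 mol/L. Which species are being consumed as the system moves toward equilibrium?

FeSCN²⁺ (products)

Q_c = [FeSCN²⁺] / ([Fe³⁺]·[SCN⁻]) = (0.0060) / ((6.7×10⁻⁵)·(0.037)) = 2400
Q_c = 2400 > K_c = 730: net reverse reaction.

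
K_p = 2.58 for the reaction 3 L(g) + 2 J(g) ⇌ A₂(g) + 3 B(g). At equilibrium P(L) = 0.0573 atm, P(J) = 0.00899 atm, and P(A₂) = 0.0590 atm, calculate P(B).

P(B) = 0.00873 atm

At equilibrium, K_p = P(A₂)·P(B)³ / (P(L)³·P(J)²) = 2.58.
(0.0590)·(P(B))³ / ((0.0573)³·(0.00899)²) = 2.58
P(B)³ = 6.65×10⁻⁷ ⇒ P(B) = 0.00873 atm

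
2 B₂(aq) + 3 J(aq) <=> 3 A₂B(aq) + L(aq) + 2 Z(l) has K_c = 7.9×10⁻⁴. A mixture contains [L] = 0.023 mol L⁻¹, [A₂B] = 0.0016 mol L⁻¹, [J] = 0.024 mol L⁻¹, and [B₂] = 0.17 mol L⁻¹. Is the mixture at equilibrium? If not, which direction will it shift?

no; Q < K, reaction proceeds forward

(Z is a pure liquid — omitted from Q_c.)
Q_c = [A₂B]³·[L] / ([B₂]²·[J]³) = (0.0016)³·(0.023) / ((0.17)²·(0.024)³) = 2.4×10⁻⁴
Q_c = 2.4×10⁻⁴ < K_c = 7.9×10⁻⁴: net forward reaction.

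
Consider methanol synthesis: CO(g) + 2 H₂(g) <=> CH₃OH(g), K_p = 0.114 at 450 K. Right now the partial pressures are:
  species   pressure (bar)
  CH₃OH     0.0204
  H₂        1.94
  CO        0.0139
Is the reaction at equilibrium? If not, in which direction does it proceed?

Q_p = P(CH₃OH) / (P(CO)·P(H₂)²) = (0.0204) / ((0.0139)·(1.94)²) = 0.390
Q_p = 0.390 > K_p = 0.114, so the reverse reaction proceeds.

reverse (toward reactants)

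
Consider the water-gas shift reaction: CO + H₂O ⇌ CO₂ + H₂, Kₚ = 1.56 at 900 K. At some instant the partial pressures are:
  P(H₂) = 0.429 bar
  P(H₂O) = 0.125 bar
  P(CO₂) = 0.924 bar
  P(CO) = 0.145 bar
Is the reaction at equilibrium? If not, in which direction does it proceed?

to the left

Qₚ = P(CO₂)·P(H₂) / (P(CO)·P(H₂O)) = (0.924)·(0.429) / ((0.145)·(0.125)) = 21.9
Qₚ = 21.9 > Kₚ = 1.56, so the reverse reaction proceeds.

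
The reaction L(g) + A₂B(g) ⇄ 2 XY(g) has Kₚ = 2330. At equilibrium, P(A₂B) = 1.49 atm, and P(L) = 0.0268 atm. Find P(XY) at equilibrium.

At equilibrium, Kₚ = P(XY)² / (P(L)·P(A₂B)) = 2330.
(P(XY))² / ((0.0268)·(1.49)) = 2330
P(XY)² = 93.0 ⇒ P(XY) = 9.65 atm

P(XY) = 9.65 atm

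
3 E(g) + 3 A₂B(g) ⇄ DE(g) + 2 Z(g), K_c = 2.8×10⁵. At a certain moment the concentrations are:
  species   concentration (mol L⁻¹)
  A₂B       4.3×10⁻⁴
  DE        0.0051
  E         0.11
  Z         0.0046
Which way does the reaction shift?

toward reactants

Q_c = [DE]·[Z]² / ([E]³·[A₂B]³) = (0.0051)·(0.0046)² / ((0.11)³·(4.3×10⁻⁴)³) = 1.0×10⁶
Q_c = 1.0×10⁶ > K_c = 2.8×10⁵, so the reverse reaction proceeds.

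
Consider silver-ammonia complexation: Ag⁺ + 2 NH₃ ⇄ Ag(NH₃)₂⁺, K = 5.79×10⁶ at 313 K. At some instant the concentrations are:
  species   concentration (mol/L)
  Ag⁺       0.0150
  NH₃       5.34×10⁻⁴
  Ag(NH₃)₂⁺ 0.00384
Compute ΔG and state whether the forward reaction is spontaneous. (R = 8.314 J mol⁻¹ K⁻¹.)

ΔG = -4.85 kJ/mol; the forward reaction is spontaneous

Q = [Ag(NH₃)₂⁺] / ([Ag⁺]·[NH₃]²) = (0.00384) / ((0.0150)·(5.34×10⁻⁴)²) = 8.98×10⁵
ΔG = RT ln(Q/K) = (8.314 J mol⁻¹ K⁻¹)(313 K) × ln(8.98×10⁵/5.79×10⁶)
   = (2.602 kJ/mol)(-1.864) = -4.85 kJ/mol
ΔG < 0, so the forward reaction is spontaneous (proceeds forward).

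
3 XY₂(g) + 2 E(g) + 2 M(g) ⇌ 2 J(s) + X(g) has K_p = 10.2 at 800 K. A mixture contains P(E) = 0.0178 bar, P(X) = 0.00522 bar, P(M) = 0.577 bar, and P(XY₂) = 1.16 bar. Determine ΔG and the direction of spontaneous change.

ΔG = 7.54 kJ/mol; the forward reaction is non-spontaneous

(J is a pure solid — omitted from Q_p.)
Q_p = P(X) / (P(XY₂)³·P(E)²·P(M)²) = (0.00522) / ((1.16)³·(0.0178)²·(0.577)²) = 31.7
ΔG = RT ln(Q_p/K_p) = (8.314 J mol⁻¹ K⁻¹)(800 K) × ln(31.7/10.2)
   = (6.651 kJ/mol)(1.134) = 7.54 kJ/mol
ΔG > 0, so the forward reaction is non-spontaneous (proceeds in reverse).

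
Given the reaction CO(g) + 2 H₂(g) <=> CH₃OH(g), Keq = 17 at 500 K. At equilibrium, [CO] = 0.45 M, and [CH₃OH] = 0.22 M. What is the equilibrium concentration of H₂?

[H₂] = 0.17 M

At equilibrium, Keq = [CH₃OH] / ([CO]·[H₂]²) = 17.
(0.22) / ((0.45)·([H₂])²) = 17
[H₂]² = 0.0288 ⇒ [H₂] = 0.17 M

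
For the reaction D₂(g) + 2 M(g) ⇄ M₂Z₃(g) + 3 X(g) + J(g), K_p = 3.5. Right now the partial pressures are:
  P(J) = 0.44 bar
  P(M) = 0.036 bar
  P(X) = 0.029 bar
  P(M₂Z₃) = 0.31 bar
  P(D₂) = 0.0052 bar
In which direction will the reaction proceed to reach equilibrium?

forward (toward products)

Q_p = P(M₂Z₃)·P(X)³·P(J) / (P(D₂)·P(M)²) = (0.31)·(0.029)³·(0.44) / ((0.0052)·(0.036)²) = 0.49
Q_p = 0.49 < K_p = 3.5, so the forward reaction proceeds.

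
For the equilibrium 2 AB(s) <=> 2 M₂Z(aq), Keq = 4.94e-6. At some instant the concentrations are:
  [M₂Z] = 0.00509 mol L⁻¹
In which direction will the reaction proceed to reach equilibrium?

(AB is a pure solid — omitted from Q.)
Q = [M₂Z]² = (0.00509)² = 2.59e-5
Q = 2.59e-5 > Keq = 4.94e-6, so the reverse reaction proceeds.

to the left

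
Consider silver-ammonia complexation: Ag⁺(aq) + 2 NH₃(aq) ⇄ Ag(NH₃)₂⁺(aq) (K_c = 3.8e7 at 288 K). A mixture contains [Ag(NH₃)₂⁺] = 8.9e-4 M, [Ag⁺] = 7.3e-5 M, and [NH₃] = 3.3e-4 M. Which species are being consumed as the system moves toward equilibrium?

Q_c = [Ag(NH₃)₂⁺] / ([Ag⁺]·[NH₃]²) = (8.9e-4) / ((7.3e-5)·(3.3e-4)²) = 1.1e8
Q_c = 1.1e8 > K_c = 3.8e7: net reverse reaction.

Ag(NH₃)₂⁺ (products)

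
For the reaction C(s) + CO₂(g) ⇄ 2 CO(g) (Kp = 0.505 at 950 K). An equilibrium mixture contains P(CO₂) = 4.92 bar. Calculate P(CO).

(C is a pure solid — omitted from Kp.)
At equilibrium, Kp = P(CO)² / P(CO₂) = 0.505.
(P(CO))² / (4.92) = 0.505
P(CO)² = 2.48 ⇒ P(CO) = 1.58 bar

P(CO) = 1.58 bar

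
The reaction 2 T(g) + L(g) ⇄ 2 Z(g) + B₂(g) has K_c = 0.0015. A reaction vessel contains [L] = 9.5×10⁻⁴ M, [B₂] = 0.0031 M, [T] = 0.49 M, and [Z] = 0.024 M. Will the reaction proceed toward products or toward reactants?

toward reactants

Q_c = [Z]²·[B₂] / ([T]²·[L]) = (0.024)²·(0.0031) / ((0.49)²·(9.5×10⁻⁴)) = 0.0078
Q_c = 0.0078 > K_c = 0.0015, so the reverse reaction proceeds.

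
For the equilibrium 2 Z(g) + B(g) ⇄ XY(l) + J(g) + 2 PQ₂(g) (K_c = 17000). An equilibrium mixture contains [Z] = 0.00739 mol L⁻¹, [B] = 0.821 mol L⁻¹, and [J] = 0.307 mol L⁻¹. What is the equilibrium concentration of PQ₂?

(XY is a pure liquid — omitted from K_c.)
At equilibrium, K_c = [J]·[PQ₂]² / ([Z]²·[B]) = 17000.
(0.307)·([PQ₂])² / ((0.00739)²·(0.821)) = 17000
[PQ₂]² = 2.48 ⇒ [PQ₂] = 1.58 mol L⁻¹

[PQ₂] = 1.58 mol L⁻¹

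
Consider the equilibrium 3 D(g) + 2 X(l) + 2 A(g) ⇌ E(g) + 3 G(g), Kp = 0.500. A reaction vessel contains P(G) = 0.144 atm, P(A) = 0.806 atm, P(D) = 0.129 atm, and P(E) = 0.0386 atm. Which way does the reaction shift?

(X is a pure liquid — omitted from Qp.)
Qp = P(E)·P(G)³ / (P(D)³·P(A)²) = (0.0386)·(0.144)³ / ((0.129)³·(0.806)²) = 0.0826
Qp = 0.0826 < Kp = 0.500, so the forward reaction proceeds.

to the right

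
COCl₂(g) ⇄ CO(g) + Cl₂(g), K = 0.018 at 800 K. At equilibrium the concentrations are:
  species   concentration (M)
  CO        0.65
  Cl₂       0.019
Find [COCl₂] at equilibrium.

At equilibrium, K = [CO]·[Cl₂] / [COCl₂] = 0.018.
(0.65)·(0.019) / ([COCl₂]) = 0.018
[COCl₂] = 0.686 = 0.69 M

[COCl₂] = 0.69 M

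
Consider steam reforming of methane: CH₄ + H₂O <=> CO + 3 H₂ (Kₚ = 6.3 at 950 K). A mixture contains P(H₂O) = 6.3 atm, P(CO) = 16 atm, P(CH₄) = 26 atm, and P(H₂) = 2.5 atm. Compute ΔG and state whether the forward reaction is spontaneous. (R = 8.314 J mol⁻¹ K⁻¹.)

ΔG = -11.2 kJ/mol; the forward reaction is spontaneous

Qₚ = P(CO)·P(H₂)³ / (P(CH₄)·P(H₂O)) = (16)·(2.5)³ / ((26)·(6.3)) = 1.53
ΔG = RT ln(Qₚ/Kₚ) = (8.314 J mol⁻¹ K⁻¹)(950 K) × ln(1.53/6.3)
   = (7.898 kJ/mol)(-1.415) = -11.2 kJ/mol
ΔG < 0, so the forward reaction is spontaneous (proceeds forward).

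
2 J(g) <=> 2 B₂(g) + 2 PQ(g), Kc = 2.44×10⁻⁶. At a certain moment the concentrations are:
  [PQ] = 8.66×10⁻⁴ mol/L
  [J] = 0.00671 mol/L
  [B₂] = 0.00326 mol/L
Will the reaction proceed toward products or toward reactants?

Qc = [B₂]²·[PQ]² / [J]² = (0.00326)²·(8.66×10⁻⁴)² / (0.00671)² = 1.77×10⁻⁷
Qc = 1.77×10⁻⁷ < Kc = 2.44×10⁻⁶, so the forward reaction proceeds.

toward products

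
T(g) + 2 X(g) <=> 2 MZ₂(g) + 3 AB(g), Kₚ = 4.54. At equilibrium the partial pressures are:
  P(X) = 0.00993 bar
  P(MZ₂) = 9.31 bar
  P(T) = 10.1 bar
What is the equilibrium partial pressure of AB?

At equilibrium, Kₚ = P(MZ₂)²·P(AB)³ / (P(T)·P(X)²) = 4.54.
(9.31)²·(P(AB))³ / ((10.1)·(0.00993)²) = 4.54
P(AB)³ = 5.22×10⁻⁵ ⇒ P(AB) = 0.0374 bar

P(AB) = 0.0374 bar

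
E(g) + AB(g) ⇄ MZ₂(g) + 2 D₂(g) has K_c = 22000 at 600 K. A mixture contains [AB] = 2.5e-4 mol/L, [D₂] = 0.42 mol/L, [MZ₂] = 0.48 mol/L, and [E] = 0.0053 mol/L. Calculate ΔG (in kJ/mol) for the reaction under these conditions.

Q_c = [MZ₂]·[D₂]² / ([E]·[AB]) = (0.48)·(0.42)² / ((0.0053)·(2.5e-4)) = 63900
ΔG = RT ln(Q_c/K_c) = (8.314 J mol⁻¹ K⁻¹)(600 K) × ln(63900/22000)
   = (4.988 kJ/mol)(1.066) = 5.32 kJ/mol
ΔG > 0, so the forward reaction is non-spontaneous (proceeds in reverse).

ΔG = 5.32 kJ/mol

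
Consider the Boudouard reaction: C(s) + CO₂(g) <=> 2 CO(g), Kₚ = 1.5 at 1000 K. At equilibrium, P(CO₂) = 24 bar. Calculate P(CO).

(C is a pure solid — omitted from Kₚ.)
At equilibrium, Kₚ = P(CO)² / P(CO₂) = 1.5.
(P(CO))² / (24) = 1.5
P(CO)² = 36.0 ⇒ P(CO) = 6.0 bar

P(CO) = 6.0 bar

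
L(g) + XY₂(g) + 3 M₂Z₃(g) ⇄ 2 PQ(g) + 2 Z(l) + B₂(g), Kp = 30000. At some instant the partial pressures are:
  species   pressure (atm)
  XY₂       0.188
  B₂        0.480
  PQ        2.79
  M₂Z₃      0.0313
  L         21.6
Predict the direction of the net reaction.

(Z is a pure liquid — omitted from Qp.)
Qp = P(PQ)²·P(B₂) / (P(L)·P(XY₂)·P(M₂Z₃)³) = (2.79)²·(0.480) / ((21.6)·(0.188)·(0.0313)³) = 30000
Qp = 30000 = Kp, so the system is already at equilibrium.

neither direction; the system is at equilibrium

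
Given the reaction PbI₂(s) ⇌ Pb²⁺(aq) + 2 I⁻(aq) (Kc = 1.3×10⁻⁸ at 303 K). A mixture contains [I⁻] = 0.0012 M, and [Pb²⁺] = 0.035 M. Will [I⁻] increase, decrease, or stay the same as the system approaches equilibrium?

decrease

(PbI₂ is a pure solid — omitted from Qc.)
Qc = [Pb²⁺]·[I⁻]² = (0.035)·(0.0012)² = 5.0×10⁻⁸
Qc = 5.0×10⁻⁸ > Kc = 1.3×10⁻⁸: net reverse reaction.
I⁻ is a product, so it decreases.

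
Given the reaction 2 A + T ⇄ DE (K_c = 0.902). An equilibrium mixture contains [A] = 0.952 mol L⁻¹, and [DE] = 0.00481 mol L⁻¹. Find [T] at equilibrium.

At equilibrium, K_c = [DE] / ([A]²·[T]) = 0.902.
(0.00481) / ((0.952)²·([T])) = 0.902
[T] = 0.00588 mol L⁻¹

[T] = 0.00588 mol L⁻¹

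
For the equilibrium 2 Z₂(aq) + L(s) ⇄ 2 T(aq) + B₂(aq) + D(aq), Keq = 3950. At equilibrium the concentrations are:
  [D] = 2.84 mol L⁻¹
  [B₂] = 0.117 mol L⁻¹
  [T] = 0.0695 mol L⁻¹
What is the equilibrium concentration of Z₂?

(L is a pure solid — omitted from Keq.)
At equilibrium, Keq = [T]²·[B₂]·[D] / [Z₂]² = 3950.
(0.0695)²·(0.117)·(2.84) / ([Z₂])² = 3950
[Z₂]² = 4.06×10⁻⁷ ⇒ [Z₂] = 6.37×10⁻⁴ mol L⁻¹

[Z₂] = 6.37×10⁻⁴ mol L⁻¹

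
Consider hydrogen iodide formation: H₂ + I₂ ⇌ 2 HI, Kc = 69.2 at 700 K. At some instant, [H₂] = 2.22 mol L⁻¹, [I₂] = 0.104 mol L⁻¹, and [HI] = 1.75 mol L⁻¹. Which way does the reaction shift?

Qc = [HI]² / ([H₂]·[I₂]) = (1.75)² / ((2.22)·(0.104)) = 13.3
Qc = 13.3 < Kc = 69.2, so the forward reaction proceeds.

to the right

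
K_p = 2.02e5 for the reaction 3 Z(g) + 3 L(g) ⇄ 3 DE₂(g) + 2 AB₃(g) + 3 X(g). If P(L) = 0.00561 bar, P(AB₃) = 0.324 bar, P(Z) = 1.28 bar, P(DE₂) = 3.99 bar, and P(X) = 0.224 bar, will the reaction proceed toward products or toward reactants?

at equilibrium

Q_p = P(DE₂)³·P(AB₃)²·P(X)³ / (P(Z)³·P(L)³) = (3.99)³·(0.324)²·(0.224)³ / ((1.28)³·(0.00561)³) = 2.02e5
Q_p = 2.02e5 = K_p, so the system is already at equilibrium.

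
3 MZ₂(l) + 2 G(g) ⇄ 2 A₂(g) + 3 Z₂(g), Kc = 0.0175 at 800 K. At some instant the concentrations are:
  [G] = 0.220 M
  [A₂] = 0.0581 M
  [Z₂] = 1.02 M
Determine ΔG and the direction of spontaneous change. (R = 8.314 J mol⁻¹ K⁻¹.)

ΔG = 9.59 kJ/mol; the forward reaction is non-spontaneous

(MZ₂ is a pure liquid — omitted from Qc.)
Qc = [A₂]²·[Z₂]³ / [G]² = (0.0581)²·(1.02)³ / (0.220)² = 0.0740
ΔG = RT ln(Qc/Kc) = (8.314 J mol⁻¹ K⁻¹)(800 K) × ln(0.0740/0.0175)
   = (6.651 kJ/mol)(1.442) = 9.59 kJ/mol
ΔG > 0, so the forward reaction is non-spontaneous (proceeds in reverse).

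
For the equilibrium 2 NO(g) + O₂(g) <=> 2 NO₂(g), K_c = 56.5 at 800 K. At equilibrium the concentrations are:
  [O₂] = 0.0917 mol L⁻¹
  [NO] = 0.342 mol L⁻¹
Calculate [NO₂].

[NO₂] = 0.778 mol L⁻¹

At equilibrium, K_c = [NO₂]² / ([NO]²·[O₂]) = 56.5.
([NO₂])² / ((0.342)²·(0.0917)) = 56.5
[NO₂]² = 0.606 ⇒ [NO₂] = 0.778 mol L⁻¹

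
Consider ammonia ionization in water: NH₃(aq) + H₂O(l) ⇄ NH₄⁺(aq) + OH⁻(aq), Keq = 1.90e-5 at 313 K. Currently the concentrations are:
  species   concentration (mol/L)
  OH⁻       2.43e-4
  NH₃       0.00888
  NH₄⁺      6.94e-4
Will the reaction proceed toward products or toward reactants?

neither direction; the system is at equilibrium

(H₂O is a pure liquid — omitted from Q.)
Q = [NH₄⁺]·[OH⁻] / [NH₃] = (6.94e-4)·(2.43e-4) / (0.00888) = 1.90e-5
Q = 1.90e-5 = Keq, so the system is already at equilibrium.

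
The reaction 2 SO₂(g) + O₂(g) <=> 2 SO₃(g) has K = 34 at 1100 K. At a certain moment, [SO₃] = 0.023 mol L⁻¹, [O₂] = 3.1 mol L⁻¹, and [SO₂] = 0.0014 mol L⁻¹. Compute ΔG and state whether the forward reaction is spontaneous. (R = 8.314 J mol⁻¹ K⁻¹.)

ΔG = 8.60 kJ/mol; the forward reaction is non-spontaneous

Q = [SO₃]² / ([SO₂]²·[O₂]) = (0.023)² / ((0.0014)²·(3.1)) = 87.1
ΔG = RT ln(Q/K) = (8.314 J mol⁻¹ K⁻¹)(1100 K) × ln(87.1/34)
   = (9.145 kJ/mol)(0.9407) = 8.60 kJ/mol
ΔG > 0, so the forward reaction is non-spontaneous (proceeds in reverse).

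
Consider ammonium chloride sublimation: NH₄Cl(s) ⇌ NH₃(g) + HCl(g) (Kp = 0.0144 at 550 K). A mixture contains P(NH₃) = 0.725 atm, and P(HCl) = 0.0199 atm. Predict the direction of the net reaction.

(NH₄Cl is a pure solid — omitted from Qp.)
Qp = P(NH₃)·P(HCl) = (0.725)·(0.0199) = 0.0144
Qp = 0.0144 = Kp, so the system is already at equilibrium.

no net change (already at equilibrium)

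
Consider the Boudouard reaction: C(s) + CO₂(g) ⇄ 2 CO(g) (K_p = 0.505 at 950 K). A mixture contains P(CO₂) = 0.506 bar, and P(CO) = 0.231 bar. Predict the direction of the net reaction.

in the forward direction

(C is a pure solid — omitted from Q_p.)
Q_p = P(CO)² / P(CO₂) = (0.231)² / (0.506) = 0.105
Q_p = 0.105 < K_p = 0.505, so the forward reaction proceeds.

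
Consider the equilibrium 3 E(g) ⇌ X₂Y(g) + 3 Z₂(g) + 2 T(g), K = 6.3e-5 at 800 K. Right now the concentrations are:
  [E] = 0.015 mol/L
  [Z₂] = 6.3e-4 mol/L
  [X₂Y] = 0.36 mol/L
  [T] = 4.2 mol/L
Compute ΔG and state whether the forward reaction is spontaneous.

Q = [X₂Y]·[Z₂]³·[T]² / [E]³ = (0.36)·(6.3e-4)³·(4.2)² / (0.015)³ = 4.70e-4
ΔG = RT ln(Q/K) = (8.314 J mol⁻¹ K⁻¹)(800 K) × ln(4.70e-4/6.3e-5)
   = (6.651 kJ/mol)(2.010) = 13.4 kJ/mol
ΔG > 0, so the forward reaction is non-spontaneous (proceeds in reverse).

ΔG = 13.4 kJ/mol; the forward reaction is non-spontaneous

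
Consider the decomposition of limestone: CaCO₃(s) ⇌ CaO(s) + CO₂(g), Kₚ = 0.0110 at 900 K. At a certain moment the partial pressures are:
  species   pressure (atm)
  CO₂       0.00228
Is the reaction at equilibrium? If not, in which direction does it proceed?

(CaCO₃, CaO are pure solids — omitted from Qₚ.)
Qₚ = P(CO₂) = 0.00228
Qₚ = 0.00228 < Kₚ = 0.0110, so the forward reaction proceeds.

toward products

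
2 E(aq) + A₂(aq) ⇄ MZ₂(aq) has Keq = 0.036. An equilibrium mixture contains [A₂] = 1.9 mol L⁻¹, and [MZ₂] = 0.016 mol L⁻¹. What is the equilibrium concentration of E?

At equilibrium, Keq = [MZ₂] / ([E]²·[A₂]) = 0.036.
(0.016) / (([E])²·(1.9)) = 0.036
[E]² = 0.234 ⇒ [E] = 0.48 mol L⁻¹

[E] = 0.48 mol L⁻¹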